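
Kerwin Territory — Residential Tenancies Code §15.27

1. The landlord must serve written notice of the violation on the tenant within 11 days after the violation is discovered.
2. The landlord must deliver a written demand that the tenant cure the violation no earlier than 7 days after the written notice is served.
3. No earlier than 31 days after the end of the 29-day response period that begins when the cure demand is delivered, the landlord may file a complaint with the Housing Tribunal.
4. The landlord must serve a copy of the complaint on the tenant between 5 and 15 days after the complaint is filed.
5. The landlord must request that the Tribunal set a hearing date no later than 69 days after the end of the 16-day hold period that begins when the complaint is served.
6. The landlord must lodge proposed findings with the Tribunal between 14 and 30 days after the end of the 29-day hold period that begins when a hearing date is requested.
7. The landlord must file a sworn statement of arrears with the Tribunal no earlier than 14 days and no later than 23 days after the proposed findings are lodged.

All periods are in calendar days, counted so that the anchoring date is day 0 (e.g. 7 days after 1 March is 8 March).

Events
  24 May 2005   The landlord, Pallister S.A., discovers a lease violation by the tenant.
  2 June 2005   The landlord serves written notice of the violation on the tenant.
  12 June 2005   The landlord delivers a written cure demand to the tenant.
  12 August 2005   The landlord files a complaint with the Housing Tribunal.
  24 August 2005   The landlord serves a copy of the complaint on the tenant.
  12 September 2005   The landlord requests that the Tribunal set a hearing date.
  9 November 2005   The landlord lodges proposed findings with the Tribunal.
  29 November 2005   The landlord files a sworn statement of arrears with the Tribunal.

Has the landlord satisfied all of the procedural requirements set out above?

Step 1: 11 days after 24 May 2005 (when the violation is discovered) is 4 June 2005; completed 2 June 2005, before the deadline.
Step 2: the earliest permitted date is 7 days after 2 June 2005 (when the written notice is served), i.e. 9 June 2005; 12 June 2005 is on or after that date.
Step 3: the earliest permitted date is 31 days after 11 July 2005 (end of the 29-day response period, which began when the cure demand is delivered on 12 June 2005), i.e. 11 August 2005; done 12 August 2005, after the minimum wait.
Step 4: the window is 5–15 days after 12 August 2005 (when the complaint is filed), so 17 August 2005 through 27 August 2005; done 24 August 2005, which is between those dates.
Step 5: 69 days after 9 September 2005 (end of the 16-day hold period, which began when the complaint is served on 24 August 2005) is 17 November 2005; done 12 September 2005 — timely.
Step 6: the window is 14–30 days after 11 October 2005 (end of the 29-day hold period, which began when a hearing date is requested on 12 September 2005), so 25 October 2005 through 10 November 2005; done 9 November 2005 — within the window.
Step 7: the window is 14–23 days after 9 November 2005 (when the proposed findings are lodged), so 23 November 2005 through 2 December 2005; done 29 November 2005 — within the window.

Yes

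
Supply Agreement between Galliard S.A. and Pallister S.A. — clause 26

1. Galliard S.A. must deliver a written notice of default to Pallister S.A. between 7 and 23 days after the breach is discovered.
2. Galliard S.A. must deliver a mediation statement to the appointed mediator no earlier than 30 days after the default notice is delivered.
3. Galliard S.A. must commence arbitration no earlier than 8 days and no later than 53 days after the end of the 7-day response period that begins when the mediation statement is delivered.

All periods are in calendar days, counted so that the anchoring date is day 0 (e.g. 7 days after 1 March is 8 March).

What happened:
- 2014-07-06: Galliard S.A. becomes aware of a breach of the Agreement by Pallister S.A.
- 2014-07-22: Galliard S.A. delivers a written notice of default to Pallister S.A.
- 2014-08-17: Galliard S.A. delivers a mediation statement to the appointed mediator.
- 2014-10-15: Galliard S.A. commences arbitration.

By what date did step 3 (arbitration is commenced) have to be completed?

The mediation statement is delivered on 2014-08-17; the 7-day response period therefore ends 2014-08-24, and step 3 runs from that date. The window is 8–53 days after 2014-08-24; it closes on 2014-10-16.

2014-10-16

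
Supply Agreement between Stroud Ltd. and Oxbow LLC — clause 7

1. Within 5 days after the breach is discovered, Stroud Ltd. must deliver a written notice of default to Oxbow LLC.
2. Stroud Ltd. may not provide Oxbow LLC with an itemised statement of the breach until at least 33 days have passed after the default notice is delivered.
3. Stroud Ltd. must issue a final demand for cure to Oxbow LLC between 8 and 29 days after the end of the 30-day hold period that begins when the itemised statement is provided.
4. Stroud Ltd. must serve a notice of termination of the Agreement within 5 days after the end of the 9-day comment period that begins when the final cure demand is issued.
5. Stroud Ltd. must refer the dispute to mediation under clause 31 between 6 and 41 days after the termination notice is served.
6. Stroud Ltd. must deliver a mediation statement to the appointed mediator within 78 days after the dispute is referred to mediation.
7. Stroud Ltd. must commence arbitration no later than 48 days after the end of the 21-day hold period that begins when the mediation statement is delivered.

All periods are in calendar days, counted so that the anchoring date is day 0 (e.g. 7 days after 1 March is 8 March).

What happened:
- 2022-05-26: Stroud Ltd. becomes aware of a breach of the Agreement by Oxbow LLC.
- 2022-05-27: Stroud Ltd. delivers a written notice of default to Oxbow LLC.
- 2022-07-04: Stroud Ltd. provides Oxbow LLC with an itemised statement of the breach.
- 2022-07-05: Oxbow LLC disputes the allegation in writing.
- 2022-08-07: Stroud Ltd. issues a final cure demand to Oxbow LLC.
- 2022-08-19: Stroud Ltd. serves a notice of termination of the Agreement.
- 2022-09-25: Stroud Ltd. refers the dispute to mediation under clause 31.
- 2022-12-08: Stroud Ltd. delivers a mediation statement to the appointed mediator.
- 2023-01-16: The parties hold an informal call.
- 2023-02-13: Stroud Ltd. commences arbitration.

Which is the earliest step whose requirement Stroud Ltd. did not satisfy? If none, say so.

Step 1: 5 days after 2022-05-26 (when the breach is discovered) is 2022-05-31; done 2022-05-27 — timely.
Step 2: the earliest permitted date is 33 days after 2022-05-27 (when the default notice is delivered), i.e. 2022-06-29; done 2022-07-04 — permitted.
Step 3: the window is 8–29 days after 2022-08-03 (end of the 30-day hold period, which began when the itemised statement is provided on 2022-07-04), so 2022-08-11 through 2022-09-01; done 2022-08-07 — 4 days before the window opened.
No need to go further; step 3 was not satisfied.

Step 3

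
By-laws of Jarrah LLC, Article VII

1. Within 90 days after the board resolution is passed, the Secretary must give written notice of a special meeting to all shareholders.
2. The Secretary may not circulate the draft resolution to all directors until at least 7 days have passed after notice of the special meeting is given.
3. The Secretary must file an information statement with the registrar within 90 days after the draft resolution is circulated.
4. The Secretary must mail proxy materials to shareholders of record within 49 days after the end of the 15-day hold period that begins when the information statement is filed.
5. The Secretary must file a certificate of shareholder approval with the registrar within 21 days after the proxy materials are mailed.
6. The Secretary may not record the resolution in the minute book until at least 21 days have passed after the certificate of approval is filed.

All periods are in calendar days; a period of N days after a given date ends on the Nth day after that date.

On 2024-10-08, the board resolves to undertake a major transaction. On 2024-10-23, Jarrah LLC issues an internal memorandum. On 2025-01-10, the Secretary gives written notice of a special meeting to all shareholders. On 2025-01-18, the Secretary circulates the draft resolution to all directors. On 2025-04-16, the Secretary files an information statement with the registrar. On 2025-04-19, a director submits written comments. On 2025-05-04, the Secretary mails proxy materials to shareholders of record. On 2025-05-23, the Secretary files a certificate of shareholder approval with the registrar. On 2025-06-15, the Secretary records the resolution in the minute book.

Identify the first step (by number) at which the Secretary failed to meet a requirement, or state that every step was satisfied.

Step 1

Step 1 — counting 90 days from 2024-10-08 (when the board resolution is passed) gives a deadline of 2025-01-06; 2025-01-10 misses that deadline by 4 days.
No need to go further; step 1 was not satisfied.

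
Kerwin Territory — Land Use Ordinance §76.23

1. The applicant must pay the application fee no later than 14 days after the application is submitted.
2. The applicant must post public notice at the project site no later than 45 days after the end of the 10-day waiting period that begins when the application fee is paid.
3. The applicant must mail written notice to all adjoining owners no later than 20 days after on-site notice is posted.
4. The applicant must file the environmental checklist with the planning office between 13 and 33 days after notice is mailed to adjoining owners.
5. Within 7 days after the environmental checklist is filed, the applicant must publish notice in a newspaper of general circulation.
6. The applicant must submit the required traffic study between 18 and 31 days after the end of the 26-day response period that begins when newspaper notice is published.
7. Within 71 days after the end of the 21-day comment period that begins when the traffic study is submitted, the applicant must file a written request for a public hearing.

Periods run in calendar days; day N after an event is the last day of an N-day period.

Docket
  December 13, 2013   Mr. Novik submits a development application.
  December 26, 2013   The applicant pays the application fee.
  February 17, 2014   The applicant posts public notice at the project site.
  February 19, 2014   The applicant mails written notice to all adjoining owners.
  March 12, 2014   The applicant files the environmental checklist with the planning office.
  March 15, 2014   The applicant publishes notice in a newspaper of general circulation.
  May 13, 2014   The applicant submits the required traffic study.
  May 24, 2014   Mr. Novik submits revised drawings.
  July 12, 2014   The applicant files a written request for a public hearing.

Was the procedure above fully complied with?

Step 1: 14 days after December 13, 2013 (when the application is submitted) is December 27, 2013; December 26, 2013 is within that limit.
Step 2: 45 days after January 5, 2014 (end of the 10-day waiting period, which began when the application fee is paid on December 26, 2013) is February 19, 2014; done February 17, 2014 — timely.
Step 3: 20 days after February 17, 2014 (when on-site notice is posted) is March 9, 2014; completed February 19, 2014, before the deadline.
Step 4: the window is 13–33 days after February 19, 2014 (when notice is mailed to adjoining owners), so March 4, 2014 through March 24, 2014; done March 12, 2014, which is between those dates.
Step 5: 7 days after March 12, 2014 (when the environmental checklist is filed) is March 19, 2014; completed March 15, 2014, before the deadline.
Step 6: the window is 18–31 days after April 10, 2014 (end of the 26-day response period, which began when newspaper notice is published on March 15, 2014), so April 28, 2014 through May 11, 2014; done May 13, 2014 — 2 days after the window closed.
The procedure was therefore not followed at step 6.

No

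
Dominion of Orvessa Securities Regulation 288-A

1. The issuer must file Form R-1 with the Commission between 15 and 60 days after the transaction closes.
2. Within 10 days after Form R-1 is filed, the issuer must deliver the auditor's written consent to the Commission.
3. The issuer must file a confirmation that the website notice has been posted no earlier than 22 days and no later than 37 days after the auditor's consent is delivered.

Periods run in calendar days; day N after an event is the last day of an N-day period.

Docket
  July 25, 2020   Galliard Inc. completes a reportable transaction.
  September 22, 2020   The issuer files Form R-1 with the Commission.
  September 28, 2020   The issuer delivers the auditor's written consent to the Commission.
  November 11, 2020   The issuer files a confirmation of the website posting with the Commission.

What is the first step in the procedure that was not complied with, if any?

Step 1: the window is 15–60 days after July 25, 2020 (when the transaction closes), so August 9, 2020 through September 23, 2020; September 22, 2020 falls inside that range.
Step 2: 10 days after September 22, 2020 (when Form R-1 is filed) is October 2, 2020; done September 28, 2020 — timely.
Step 3: the window is 22–37 days after September 28, 2020 (when the auditor's consent is delivered), so October 20, 2020 through November 4, 2020; done November 11, 2020 — 7 days after the window closed.

Step 3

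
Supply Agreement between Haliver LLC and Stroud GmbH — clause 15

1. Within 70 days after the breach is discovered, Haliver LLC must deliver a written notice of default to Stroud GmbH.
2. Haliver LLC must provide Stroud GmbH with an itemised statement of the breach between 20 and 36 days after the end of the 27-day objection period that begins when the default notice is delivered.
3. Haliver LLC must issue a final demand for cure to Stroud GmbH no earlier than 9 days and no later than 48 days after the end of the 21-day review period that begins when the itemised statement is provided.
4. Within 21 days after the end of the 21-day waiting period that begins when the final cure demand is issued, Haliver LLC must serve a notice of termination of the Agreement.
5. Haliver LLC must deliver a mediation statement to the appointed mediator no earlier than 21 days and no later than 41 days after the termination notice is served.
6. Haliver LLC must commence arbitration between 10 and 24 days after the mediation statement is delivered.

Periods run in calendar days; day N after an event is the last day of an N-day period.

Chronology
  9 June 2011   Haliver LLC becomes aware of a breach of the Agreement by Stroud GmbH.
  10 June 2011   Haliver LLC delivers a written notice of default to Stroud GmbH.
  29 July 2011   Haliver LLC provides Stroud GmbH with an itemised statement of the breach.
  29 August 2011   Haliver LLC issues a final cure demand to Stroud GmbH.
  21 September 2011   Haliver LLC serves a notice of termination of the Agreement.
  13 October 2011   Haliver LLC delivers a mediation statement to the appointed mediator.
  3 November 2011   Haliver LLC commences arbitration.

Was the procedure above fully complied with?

Step 1: 70 days after 9 June 2011 (when the breach is discovered) is 18 August 2011; 10 June 2011 is within that limit.
Step 2: the window is 20–36 days after 7 July 2011 (end of the 27-day objection period, which began when the default notice is delivered on 10 June 2011), so 27 July 2011 through 12 August 2011; 29 July 2011 falls inside that range.
Step 3: the window is 9–48 days after 19 August 2011 (end of the 21-day review period, which began when the itemised statement is provided on 29 July 2011), so 28 August 2011 through 6 October 2011; done 29 August 2011 — within the window.
Step 4: 21 days after 19 September 2011 (end of the 21-day waiting period, which began when the final cure demand is issued on 29 August 2011) is 10 October 2011; done 21 September 2011 — timely.
Step 5: the window is 21–41 days after 21 September 2011 (when the termination notice is served), so 12 October 2011 through 1 November 2011; 13 October 2011 falls inside that range.
Step 6: the window is 10–24 days after 13 October 2011 (when the mediation statement is delivered), so 23 October 2011 through 6 November 2011; done 3 November 2011, which is between those dates.

Yes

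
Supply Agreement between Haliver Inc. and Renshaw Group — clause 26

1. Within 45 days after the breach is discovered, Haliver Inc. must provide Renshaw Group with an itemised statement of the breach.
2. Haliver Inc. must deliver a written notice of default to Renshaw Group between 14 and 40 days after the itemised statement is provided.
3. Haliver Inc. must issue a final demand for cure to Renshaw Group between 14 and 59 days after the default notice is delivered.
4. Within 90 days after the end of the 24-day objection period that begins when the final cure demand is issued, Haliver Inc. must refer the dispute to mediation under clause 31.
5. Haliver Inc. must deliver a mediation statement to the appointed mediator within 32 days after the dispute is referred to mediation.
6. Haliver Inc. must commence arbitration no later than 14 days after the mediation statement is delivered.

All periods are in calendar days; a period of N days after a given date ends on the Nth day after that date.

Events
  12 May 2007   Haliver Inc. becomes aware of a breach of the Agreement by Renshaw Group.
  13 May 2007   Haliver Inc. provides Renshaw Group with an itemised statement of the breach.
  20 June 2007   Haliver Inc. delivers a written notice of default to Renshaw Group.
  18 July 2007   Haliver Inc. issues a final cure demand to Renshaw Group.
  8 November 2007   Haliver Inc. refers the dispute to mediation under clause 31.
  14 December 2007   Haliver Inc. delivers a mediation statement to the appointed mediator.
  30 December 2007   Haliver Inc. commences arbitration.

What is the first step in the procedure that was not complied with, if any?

Step 1: 45 days after 12 May 2007 (when the breach is discovered) is 26 June 2007; done 13 May 2007 — timely.
Step 2: the window is 14–40 days after 13 May 2007 (when the itemised statement is provided), so 27 May 2007 through 22 June 2007; done 20 June 2007 — within the window.
Step 3: the window is 14–59 days after 20 June 2007 (when the default notice is delivered), so 4 July 2007 through 18 August 2007; 18 July 2007 falls inside that range.
Step 4: 90 days after 11 August 2007 (end of the 24-day objection period, which began when the final cure demand is issued on 18 July 2007) is 9 November 2007; completed 8 November 2007, before the deadline.
Step 5: 32 days after 8 November 2007 (when the dispute is referred to mediation) is 10 December 2007; not done until 14 December 2007, 4 days after the deadline.
The analysis stops there.

Step 5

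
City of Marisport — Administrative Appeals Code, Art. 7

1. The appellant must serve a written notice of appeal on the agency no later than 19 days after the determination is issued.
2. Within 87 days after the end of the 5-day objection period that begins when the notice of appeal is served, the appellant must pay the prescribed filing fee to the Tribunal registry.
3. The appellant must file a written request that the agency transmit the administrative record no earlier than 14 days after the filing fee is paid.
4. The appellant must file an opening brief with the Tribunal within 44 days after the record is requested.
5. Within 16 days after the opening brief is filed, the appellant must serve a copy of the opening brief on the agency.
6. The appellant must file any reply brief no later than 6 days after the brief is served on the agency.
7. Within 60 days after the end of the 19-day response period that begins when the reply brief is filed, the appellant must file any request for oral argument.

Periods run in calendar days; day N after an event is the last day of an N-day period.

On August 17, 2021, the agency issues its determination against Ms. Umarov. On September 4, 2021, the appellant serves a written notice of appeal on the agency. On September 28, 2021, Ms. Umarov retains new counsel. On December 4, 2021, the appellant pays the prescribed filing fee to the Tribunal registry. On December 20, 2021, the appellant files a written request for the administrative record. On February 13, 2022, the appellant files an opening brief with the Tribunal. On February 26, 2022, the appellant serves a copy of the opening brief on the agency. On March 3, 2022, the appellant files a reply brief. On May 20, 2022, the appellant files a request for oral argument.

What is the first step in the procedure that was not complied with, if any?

Step 4

Step 1: 19 days after August 17, 2021 (when the determination is issued) is September 5, 2021; done September 4, 2021 — timely.
Step 2: 87 days after September 9, 2021 (end of the 5-day objection period, which began when the notice of appeal is served on September 4, 2021) is December 5, 2021; completed December 4, 2021, before the deadline.
Step 3: the earliest permitted date is 14 days after December 4, 2021 (when the filing fee is paid), i.e. December 18, 2021; done December 20, 2021 — permitted.
Step 4: 44 days after December 20, 2021 (when the record is requested) is February 2, 2022; not done until February 13, 2022, 11 days after the deadline.
The procedure was therefore not followed at step 4.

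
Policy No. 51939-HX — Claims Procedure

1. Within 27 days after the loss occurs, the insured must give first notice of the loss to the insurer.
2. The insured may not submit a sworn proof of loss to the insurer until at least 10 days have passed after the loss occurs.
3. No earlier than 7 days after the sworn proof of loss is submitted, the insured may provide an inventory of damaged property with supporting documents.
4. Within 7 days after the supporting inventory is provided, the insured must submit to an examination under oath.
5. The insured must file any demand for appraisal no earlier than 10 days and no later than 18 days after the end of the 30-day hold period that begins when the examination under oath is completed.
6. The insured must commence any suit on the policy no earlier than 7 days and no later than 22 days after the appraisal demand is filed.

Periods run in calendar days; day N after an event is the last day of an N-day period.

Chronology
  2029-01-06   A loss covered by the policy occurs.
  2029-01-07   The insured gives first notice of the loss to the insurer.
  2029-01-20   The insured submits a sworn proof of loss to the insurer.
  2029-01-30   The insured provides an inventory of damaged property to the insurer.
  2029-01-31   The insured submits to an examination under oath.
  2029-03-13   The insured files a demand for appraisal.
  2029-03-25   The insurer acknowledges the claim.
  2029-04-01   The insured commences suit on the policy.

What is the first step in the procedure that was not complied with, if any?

Step 1 — counting 27 days from 2029-01-06 (when the loss occurs) gives a deadline of 2029-02-02; completed 2029-01-07, before the deadline.
Step 2 — must wait 10 days from 2029-01-06 (when the loss occurs), so not before 2029-01-16; done 2029-01-20, after the minimum wait.
Step 3 — must wait 7 days from 2029-01-20 (when the sworn proof of loss is submitted), so not before 2029-01-27; done 2029-01-30, after the minimum wait.
Step 4 — counting 7 days from 2029-01-30 (when the supporting inventory is provided) gives a deadline of 2029-02-06; 2029-01-31 is within that limit.
Step 5 — 10 and 18 days from 2029-03-02 (end of the 30-day hold period, which began when the examination under oath is completed on 2029-01-31) are 2029-03-12 and 2029-03-20 respectively; done 2029-03-13, which is between those dates.
Step 6 — 7 and 22 days from 2029-03-13 (when the appraisal demand is filed) are 2029-03-20 and 2029-04-04 respectively; done 2029-04-01 — within the window.

None — every step was satisfied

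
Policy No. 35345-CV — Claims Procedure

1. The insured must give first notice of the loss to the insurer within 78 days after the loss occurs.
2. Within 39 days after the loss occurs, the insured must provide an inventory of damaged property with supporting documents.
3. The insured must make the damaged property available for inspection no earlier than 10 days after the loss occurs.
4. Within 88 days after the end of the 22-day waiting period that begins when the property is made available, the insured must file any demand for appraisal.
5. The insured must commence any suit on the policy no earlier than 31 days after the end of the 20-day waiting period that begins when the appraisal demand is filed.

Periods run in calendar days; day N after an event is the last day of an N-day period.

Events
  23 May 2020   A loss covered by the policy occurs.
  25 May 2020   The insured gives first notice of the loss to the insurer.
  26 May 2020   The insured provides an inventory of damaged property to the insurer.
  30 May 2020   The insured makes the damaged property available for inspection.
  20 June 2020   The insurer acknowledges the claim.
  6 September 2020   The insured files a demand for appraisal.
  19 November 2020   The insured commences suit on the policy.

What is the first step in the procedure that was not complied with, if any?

Step 3

Step 1: 78 days after 23 May 2020 (when the loss occurs) is 9 August 2020; done 25 May 2020 — timely.
Step 2: 39 days after 23 May 2020 (when the loss occurs) is 1 July 2020; done 26 May 2020 — timely.
Step 3: the earliest permitted date is 10 days after 23 May 2020 (when the loss occurs), i.e. 2 June 2020; done 30 May 2020 — 3 days too early.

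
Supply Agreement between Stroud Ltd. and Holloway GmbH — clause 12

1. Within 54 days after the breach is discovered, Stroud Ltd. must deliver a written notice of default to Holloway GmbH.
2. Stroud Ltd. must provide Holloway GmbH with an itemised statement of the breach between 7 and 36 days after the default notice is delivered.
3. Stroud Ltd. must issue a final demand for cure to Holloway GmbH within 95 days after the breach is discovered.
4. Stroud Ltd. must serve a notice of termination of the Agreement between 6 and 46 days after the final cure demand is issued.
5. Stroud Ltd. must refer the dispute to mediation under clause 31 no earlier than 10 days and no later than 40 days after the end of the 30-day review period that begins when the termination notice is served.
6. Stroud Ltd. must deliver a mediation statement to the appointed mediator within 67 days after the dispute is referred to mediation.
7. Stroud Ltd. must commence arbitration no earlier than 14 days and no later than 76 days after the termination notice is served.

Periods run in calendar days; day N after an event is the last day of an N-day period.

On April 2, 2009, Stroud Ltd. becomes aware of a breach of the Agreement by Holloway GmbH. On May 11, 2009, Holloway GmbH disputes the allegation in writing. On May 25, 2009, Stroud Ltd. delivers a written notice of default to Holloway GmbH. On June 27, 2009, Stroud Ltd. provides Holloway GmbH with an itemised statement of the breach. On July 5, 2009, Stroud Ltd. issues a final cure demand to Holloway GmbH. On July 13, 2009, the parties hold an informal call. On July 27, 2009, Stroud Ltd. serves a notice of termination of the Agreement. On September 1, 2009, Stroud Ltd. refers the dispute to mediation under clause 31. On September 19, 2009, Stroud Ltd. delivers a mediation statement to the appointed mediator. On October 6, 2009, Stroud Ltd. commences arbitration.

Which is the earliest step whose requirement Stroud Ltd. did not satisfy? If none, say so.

Step 1 — counting 54 days from April 2, 2009 (when the breach is discovered) gives a deadline of May 26, 2009; done May 25, 2009 — timely.
Step 2 — 7 and 36 days from May 25, 2009 (when the default notice is delivered) are June 1, 2009 and June 30, 2009 respectively; done June 27, 2009, which is between those dates.
Step 3 — counting 95 days from April 2, 2009 (when the breach is discovered) gives a deadline of July 6, 2009; completed July 5, 2009, before the deadline.
Step 4 — 6 and 46 days from July 5, 2009 (when the final cure demand is issued) are July 11, 2009 and August 20, 2009 respectively; done July 27, 2009 — within the window.
Step 5 — 10 and 40 days from August 26, 2009 (end of the 30-day review period, which began when the termination notice is served on July 27, 2009) are September 5, 2009 and October 5, 2009 respectively; September 1, 2009 is 4 days too early.

Step 5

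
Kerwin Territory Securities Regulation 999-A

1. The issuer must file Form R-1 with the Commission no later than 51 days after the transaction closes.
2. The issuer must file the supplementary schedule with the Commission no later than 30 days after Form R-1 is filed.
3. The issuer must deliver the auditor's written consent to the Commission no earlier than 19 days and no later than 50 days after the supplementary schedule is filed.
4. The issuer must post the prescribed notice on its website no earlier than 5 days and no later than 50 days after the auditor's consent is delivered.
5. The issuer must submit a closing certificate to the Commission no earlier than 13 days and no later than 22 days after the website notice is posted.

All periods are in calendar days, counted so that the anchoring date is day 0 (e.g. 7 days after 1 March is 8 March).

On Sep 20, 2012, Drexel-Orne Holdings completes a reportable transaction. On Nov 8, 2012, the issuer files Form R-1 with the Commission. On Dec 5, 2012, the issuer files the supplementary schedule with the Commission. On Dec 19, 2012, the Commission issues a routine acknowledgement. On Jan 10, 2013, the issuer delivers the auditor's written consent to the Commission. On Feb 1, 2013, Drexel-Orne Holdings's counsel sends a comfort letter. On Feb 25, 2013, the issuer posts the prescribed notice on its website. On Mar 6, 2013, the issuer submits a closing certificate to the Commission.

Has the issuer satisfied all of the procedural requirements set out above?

No

Step 1: 51 days after Sep 20, 2012 (when the transaction closes) is Nov 10, 2012; done Nov 8, 2012 — timely.
Step 2: 30 days after Nov 8, 2012 (when Form R-1 is filed) is Dec 8, 2012; completed Dec 5, 2012, before the deadline.
Step 3: the window is 19–50 days after Dec 5, 2012 (when the supplementary schedule is filed), so Dec 24, 2012 through Jan 24, 2013; done Jan 10, 2013, which is between those dates.
Step 4: the window is 5–50 days after Jan 10, 2013 (when the auditor's consent is delivered), so Jan 15, 2013 through Mar 1, 2013; done Feb 25, 2013, which is between those dates.
Step 5: the window is 13–22 days after Feb 25, 2013 (when the website notice is posted), so Mar 10, 2013 through Mar 19, 2013; Mar 6, 2013 is 4 days too early.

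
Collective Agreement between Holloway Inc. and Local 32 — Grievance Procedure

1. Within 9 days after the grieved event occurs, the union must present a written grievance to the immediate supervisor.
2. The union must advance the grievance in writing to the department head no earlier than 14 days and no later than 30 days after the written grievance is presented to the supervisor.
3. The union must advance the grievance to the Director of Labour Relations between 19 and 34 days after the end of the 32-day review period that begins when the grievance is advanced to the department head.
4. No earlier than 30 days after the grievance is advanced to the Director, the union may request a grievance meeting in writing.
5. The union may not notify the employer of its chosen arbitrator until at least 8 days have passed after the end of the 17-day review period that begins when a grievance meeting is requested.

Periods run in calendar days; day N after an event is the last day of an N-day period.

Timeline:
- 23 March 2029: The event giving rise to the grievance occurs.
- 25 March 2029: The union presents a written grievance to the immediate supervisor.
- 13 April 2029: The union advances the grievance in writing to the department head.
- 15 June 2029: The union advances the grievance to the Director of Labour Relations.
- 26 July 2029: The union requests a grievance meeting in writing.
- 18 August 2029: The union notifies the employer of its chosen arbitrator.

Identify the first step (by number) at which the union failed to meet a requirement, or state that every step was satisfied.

Step 1 — counting 9 days from 23 March 2029 (when the grieved event occurs) gives a deadline of 1 April 2029; completed 25 March 2029, before the deadline.
Step 2 — 14 and 30 days from 25 March 2029 (when the written grievance is presented to the supervisor) are 8 April 2029 and 24 April 2029 respectively; done 13 April 2029 — within the window.
Step 3 — 19 and 34 days from 15 May 2029 (end of the 32-day review period, which began when the grievance is advanced to the department head on 13 April 2029) are 3 June 2029 and 18 June 2029 respectively; done 15 June 2029 — within the window.
Step 4 — must wait 30 days from 15 June 2029 (when the grievance is advanced to the Director), so not before 15 July 2029; 26 July 2029 is on or after that date.
Step 5 — must wait 8 days from 12 August 2029 (end of the 17-day review period, which began when a grievance meeting is requested on 26 July 2029), so not before 20 August 2029; 18 August 2029 is 2 days before the earliest permitted date.
No need to go further; step 5 was not satisfied.

Step 5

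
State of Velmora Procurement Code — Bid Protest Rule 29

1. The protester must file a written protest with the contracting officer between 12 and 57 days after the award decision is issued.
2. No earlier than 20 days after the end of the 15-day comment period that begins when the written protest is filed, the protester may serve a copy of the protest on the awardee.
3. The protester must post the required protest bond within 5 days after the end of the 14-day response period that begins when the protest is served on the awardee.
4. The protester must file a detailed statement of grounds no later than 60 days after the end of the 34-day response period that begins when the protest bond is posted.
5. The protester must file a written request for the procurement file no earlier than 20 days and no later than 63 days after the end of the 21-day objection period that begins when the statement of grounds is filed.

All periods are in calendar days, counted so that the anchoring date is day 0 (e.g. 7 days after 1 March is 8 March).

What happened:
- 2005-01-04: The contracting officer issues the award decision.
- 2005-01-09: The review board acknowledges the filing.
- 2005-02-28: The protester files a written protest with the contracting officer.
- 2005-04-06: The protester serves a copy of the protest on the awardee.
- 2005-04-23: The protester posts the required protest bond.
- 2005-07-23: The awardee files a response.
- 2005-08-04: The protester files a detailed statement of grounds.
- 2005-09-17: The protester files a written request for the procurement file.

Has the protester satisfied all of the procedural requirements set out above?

(1) the permitted window runs from 2005-01-04 + 12 = 2005-01-16 to 2005-01-04 + 57 = 2005-03-02; done 2005-02-28 — within the window.
(2) permitted from 2005-03-15 + 20 days = 2005-04-04 onward; done 2005-04-06 — permitted.
(3) due by 2005-04-20 + 5 days = 2005-04-25; done 2005-04-23 — timely.
(4) due by 2005-05-27 + 60 days = 2005-07-26; not done until 2005-08-04, 9 days after the deadline.

No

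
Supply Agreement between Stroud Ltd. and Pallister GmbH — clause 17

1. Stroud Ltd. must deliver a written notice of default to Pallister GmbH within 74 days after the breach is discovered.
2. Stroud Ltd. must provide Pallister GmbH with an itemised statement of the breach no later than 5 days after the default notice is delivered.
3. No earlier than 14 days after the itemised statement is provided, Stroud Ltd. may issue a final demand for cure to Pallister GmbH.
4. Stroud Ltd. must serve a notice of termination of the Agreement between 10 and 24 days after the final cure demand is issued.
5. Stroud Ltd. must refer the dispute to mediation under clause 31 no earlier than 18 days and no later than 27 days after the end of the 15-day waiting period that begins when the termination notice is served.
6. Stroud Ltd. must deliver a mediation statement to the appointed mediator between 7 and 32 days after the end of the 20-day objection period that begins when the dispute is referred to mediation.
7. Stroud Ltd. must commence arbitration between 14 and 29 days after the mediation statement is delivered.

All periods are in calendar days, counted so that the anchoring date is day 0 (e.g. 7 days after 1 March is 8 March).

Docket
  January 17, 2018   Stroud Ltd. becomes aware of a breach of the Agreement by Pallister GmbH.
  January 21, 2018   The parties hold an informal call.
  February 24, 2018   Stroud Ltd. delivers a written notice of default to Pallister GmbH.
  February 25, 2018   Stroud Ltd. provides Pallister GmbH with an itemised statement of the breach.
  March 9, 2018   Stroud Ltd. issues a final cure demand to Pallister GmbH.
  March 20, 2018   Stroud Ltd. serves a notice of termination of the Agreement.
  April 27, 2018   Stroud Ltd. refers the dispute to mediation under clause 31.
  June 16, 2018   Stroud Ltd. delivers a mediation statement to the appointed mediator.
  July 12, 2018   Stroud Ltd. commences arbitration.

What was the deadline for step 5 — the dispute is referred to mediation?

May 1, 2018

The termination notice is served on March 20, 2018; the 15-day waiting period therefore ends April 4, 2018, and step 5 runs from that date. The window is 18–27 days after April 4, 2018; it closes on May 1, 2018.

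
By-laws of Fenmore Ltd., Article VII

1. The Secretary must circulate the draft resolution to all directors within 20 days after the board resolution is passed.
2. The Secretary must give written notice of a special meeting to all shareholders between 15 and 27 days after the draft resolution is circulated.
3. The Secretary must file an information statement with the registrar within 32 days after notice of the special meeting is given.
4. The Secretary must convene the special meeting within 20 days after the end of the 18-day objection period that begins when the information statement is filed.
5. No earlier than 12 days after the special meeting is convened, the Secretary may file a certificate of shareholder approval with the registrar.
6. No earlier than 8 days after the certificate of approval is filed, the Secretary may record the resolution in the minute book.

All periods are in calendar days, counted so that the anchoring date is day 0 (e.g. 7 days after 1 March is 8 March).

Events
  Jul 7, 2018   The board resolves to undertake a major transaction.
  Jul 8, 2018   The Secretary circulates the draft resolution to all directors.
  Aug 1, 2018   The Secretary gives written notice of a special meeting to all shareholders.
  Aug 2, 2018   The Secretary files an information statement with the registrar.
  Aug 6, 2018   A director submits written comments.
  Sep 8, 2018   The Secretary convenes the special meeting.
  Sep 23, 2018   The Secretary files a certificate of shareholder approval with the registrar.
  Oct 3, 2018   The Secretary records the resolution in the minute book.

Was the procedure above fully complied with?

(1) due by Jul 7, 2018 + 20 days = Jul 27, 2018; Jul 8, 2018 is within that limit.
(2) the permitted window runs from Jul 8, 2018 + 15 = Jul 23, 2018 to Jul 8, 2018 + 27 = Aug 4, 2018; Aug 1, 2018 falls inside that range.
(3) due by Aug 1, 2018 + 32 days = Sep 2, 2018; Aug 2, 2018 is within that limit.
(4) due by Aug 20, 2018 + 20 days = Sep 9, 2018; Sep 8, 2018 is within that limit.
(5) permitted from Sep 8, 2018 + 12 days = Sep 20, 2018 onward; done Sep 23, 2018 — permitted.
(6) permitted from Sep 23, 2018 + 8 days = Oct 1, 2018 onward; done Oct 3, 2018, after the minimum wait.

Yes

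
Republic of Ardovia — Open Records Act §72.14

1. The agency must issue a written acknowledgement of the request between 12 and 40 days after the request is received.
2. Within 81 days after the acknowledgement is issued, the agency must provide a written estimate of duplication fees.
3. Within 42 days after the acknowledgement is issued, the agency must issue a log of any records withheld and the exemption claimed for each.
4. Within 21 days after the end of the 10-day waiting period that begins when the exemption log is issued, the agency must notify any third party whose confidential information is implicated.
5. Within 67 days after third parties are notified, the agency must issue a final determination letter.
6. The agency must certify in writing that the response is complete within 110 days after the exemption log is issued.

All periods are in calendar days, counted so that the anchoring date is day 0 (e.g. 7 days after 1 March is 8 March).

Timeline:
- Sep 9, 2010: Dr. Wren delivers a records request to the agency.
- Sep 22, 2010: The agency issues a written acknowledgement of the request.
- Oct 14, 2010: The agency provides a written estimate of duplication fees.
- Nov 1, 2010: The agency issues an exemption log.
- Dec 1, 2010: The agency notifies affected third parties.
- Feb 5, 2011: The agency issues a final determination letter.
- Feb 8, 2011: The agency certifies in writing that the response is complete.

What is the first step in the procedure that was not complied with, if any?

None — every step was satisfied

(1) the permitted window runs from Sep 9, 2010 + 12 = Sep 21, 2010 to Sep 9, 2010 + 40 = Oct 19, 2010; Sep 22, 2010 falls inside that range.
(2) due by Sep 22, 2010 + 81 days = Dec 12, 2010; done Oct 14, 2010 — timely.
(3) due by Sep 22, 2010 + 42 days = Nov 3, 2010; completed Nov 1, 2010, before the deadline.
(4) due by Nov 11, 2010 + 21 days = Dec 2, 2010; completed Dec 1, 2010, before the deadline.
(5) due by Dec 1, 2010 + 67 days = Feb 6, 2011; completed Feb 5, 2011, before the deadline.
(6) due by Nov 1, 2010 + 110 days = Feb 19, 2011; done Feb 8, 2011 — timely.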